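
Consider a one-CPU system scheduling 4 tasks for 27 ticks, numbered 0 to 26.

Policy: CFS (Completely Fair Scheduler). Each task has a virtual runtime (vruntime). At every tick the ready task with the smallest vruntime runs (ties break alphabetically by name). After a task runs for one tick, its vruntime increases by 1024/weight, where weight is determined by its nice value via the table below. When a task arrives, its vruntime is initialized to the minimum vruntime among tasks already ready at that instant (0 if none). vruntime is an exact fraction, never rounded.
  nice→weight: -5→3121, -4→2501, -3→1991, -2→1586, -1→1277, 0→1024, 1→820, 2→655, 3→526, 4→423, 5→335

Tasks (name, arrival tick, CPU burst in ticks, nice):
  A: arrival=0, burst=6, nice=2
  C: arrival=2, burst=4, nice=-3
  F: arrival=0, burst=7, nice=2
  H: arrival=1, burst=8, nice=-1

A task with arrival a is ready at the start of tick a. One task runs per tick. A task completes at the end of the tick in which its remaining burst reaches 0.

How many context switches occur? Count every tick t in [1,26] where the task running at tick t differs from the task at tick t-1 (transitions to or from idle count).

t=0: vr[A=0 F=0] → run A
t=1: vr[A=1024/655 F=0 H=0] → run F
t=2: vr[A=1024/655 C=0 F=1024/655 H=0] → run C
t=3: vr[A=1024/655 C=1024/1991 F=1024/655 H=0] → run H
t=4: vr[A=1024/655 C=1024/1991 F=1024/655 H=1024/1277] → run C
t=5: vr[A=1024/655 C=2048/1991 F=1024/655 H=1024/1277] → run H
t=6: vr[A=1024/655 C=2048/1991 F=1024/655 H=2048/1277] → run C
t=7: vr[A=1024/655 C=3072/1991 F=1024/655 H=2048/1277] → run C
t=8: vr[A=1024/655 F=1024/655 H=2048/1277] → run A
t=9: vr[A=2048/655 F=1024/655 H=2048/1277] → run F
t=10: vr[A=2048/655 F=2048/655 H=2048/1277] → run H
t=11: vr[A=2048/655 F=2048/655 H=3072/1277] → run H
t=12: vr[A=2048/655 F=2048/655 H=4096/1277] → run A
t=13: vr[A=3072/655 F=2048/655 H=4096/1277] → run F
t=14: vr[A=3072/655 F=3072/655 H=4096/1277] → run H
t=15: vr[A=3072/655 F=3072/655 H=5120/1277] → run H
t=16: vr[A=3072/655 F=3072/655 H=6144/1277] → run A
t=17: vr[A=4096/655 F=3072/655 H=6144/1277] → run F
t=18: vr[A=4096/655 F=4096/655 H=6144/1277] → run H
t=19: vr[A=4096/655 F=4096/655 H=7168/1277] → run H
t=20: vr[A=4096/655 F=4096/655] → run A
t=21: vr[A=1024/131 F=4096/655] → run F
t=22: vr[A=1024/131 F=1024/131] → run A
t=23: vr[F=1024/131] → run F
t=24: vr[F=6144/655] → run F
t=25: (idle)
t=26: (idle)

context switches = 20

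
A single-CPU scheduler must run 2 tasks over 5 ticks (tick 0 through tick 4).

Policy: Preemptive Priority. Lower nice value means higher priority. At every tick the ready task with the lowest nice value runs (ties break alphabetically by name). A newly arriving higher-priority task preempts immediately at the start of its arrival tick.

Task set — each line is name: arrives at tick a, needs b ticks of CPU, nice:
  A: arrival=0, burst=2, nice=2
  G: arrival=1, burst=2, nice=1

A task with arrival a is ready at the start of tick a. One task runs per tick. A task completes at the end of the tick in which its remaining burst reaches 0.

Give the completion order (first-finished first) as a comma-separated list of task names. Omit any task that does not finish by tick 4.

completion order = G, A

t=0: ready={A} → run A
t=1: ready={A,G} → run G
t=2: ready={A,G} → run G
t=3: ready={A} → run A
t=4: (idle)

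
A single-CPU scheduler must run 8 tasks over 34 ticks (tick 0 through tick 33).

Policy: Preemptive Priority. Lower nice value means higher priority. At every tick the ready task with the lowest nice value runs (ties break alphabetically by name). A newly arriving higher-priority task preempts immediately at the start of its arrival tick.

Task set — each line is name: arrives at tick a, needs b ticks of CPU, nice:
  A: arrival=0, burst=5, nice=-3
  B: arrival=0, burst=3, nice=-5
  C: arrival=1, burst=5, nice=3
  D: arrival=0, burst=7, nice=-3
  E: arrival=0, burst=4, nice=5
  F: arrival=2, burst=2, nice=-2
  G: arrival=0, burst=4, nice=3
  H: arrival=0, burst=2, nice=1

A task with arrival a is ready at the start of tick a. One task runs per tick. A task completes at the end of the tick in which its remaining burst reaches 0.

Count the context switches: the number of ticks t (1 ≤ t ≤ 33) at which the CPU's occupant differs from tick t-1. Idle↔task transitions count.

context switches = 8

t=0: ready={A,B,D,E,G,H} → run B
t=1: ready={A,B,C,D,E,G,H} → run B
t=2: ready={A,B,C,D,E,F,G,H} → run B
t=3: ready={A,C,D,E,F,G,H} → run A
t=4: ready={A,C,D,E,F,G,H} → run A
t=5: ready={A,C,D,E,F,G,H} → run A
t=6: ready={A,C,D,E,F,G,H} → run A
t=7: ready={A,C,D,E,F,G,H} → run A
t=8: ready={C,D,E,F,G,H} → run D
t=9: ready={C,D,E,F,G,H} → run D
t=10: ready={C,D,E,F,G,H} → run D
t=11: ready={C,D,E,F,G,H} → run D
t=12: ready={C,D,E,F,G,H} → run D
t=13: ready={C,D,E,F,G,H} → run D
t=14: ready={C,D,E,F,G,H} → run D
t=15: ready={C,E,F,G,H} → run F
t=16: ready={C,E,F,G,H} → run F
t=17: ready={C,E,G,H} → run H
t=18: ready={C,E,G,H} → run H
t=19: ready={C,E,G} → run C
t=20: ready={C,E,G} → run C
t=21: ready={C,E,G} → run C
t=22: ready={C,E,G} → run C
t=23: ready={C,E,G} → run C
t=24: ready={E,G} → run G
t=25: ready={E,G} → run G
t=26: ready={E,G} → run G
t=27: ready={E,G} → run G
t=28: ready={E} → run E
t=29: ready={E} → run E
t=30: ready={E} → run E
t=31: ready={E} → run E
t=32: (idle)
t=33: (idle)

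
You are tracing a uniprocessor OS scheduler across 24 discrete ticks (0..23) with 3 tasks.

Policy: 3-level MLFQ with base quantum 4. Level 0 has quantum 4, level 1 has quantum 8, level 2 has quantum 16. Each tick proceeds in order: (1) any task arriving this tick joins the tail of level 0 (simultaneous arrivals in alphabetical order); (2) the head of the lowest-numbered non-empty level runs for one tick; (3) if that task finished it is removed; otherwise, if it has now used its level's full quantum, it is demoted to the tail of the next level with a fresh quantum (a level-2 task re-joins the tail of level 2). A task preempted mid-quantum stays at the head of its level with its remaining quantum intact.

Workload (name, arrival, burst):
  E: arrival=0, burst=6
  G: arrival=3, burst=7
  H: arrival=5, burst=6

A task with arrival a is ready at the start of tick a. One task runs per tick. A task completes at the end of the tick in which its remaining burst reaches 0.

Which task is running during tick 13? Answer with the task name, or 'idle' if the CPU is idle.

t=0: L0/L1/L2 = E/-/- → run E
t=1: L0/L1/L2 = E/-/- → run E
t=2: L0/L1/L2 = E/-/- → run E
t=3: L0/L1/L2 = EG/-/- → run E
t=4: L0/L1/L2 = G/E/- → run G
t=5: L0/L1/L2 = GH/E/- → run G
t=6: L0/L1/L2 = GH/E/- → run G
t=7: L0/L1/L2 = GH/E/- → run G
t=8: L0/L1/L2 = H/EG/- → run H
t=9: L0/L1/L2 = H/EG/- → run H
t=10: L0/L1/L2 = H/EG/- → run H
t=11: L0/L1/L2 = H/EG/- → run H
t=12: L0/L1/L2 = -/EGH/- → run E
t=13: L0/L1/L2 = -/EGH/- → run E
t=14: L0/L1/L2 = -/GH/- → run G
t=15: L0/L1/L2 = -/GH/- → run G
t=16: L0/L1/L2 = -/GH/- → run G
t=17: L0/L1/L2 = -/H/- → run H
t=18: L0/L1/L2 = -/H/- → run H
t=19: (idle)
t=20: (idle)
t=21: (idle)
t=22: (idle)
t=23: (idle)

running at tick 13 = E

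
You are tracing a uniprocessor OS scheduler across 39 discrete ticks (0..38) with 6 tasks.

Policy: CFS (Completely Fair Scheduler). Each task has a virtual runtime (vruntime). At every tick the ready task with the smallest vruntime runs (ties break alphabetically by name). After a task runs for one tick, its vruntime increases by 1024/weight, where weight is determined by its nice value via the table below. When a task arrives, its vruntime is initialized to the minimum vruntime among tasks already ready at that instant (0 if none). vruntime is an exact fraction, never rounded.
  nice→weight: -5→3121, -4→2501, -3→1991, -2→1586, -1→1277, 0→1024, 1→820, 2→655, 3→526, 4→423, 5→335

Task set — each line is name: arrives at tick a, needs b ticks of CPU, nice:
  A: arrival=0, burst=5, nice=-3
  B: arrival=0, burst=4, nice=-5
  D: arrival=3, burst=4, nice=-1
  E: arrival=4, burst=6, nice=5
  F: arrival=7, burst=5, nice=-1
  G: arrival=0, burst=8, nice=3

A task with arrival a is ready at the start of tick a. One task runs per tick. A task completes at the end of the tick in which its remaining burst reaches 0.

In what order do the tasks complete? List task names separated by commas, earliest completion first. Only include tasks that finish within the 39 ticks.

completion order = B, A, D, F, G, E

t=0: vr[A=0 B=0 G=0] → run A
t=1: vr[A=1024/1991 B=0 G=0] → run B
t=2: vr[A=1024/1991 B=1024/3121 G=0] → run G
t=3: vr[A=1024/1991 B=1024/3121 D=1024/3121 G=512/263] → run B
t=4: vr[A=1024/1991 B=2048/3121 D=1024/3121 E=1024/3121 G=512/263] → run D
t=5: vr[A=1024/1991 B=2048/3121 D=4503552/3985517 E=1024/3121 G=512/263] → run E
t=6: vr[A=1024/1991 B=2048/3121 D=4503552/3985517 E=3538944/1045535 G=512/263] → run A
t=7: vr[A=2048/1991 B=2048/3121 D=4503552/3985517 E=3538944/1045535 F=2048/3121 G=512/263] → run B
t=8: vr[A=2048/1991 B=3072/3121 D=4503552/3985517 E=3538944/1045535 F=2048/3121 G=512/263] → run F
t=9: vr[A=2048/1991 B=3072/3121 D=4503552/3985517 E=3538944/1045535 F=5811200/3985517 G=512/263] → run B
t=10: vr[A=2048/1991 D=4503552/3985517 E=3538944/1045535 F=5811200/3985517 G=512/263] → run A
t=11: vr[A=3072/1991 D=4503552/3985517 E=3538944/1045535 F=5811200/3985517 G=512/263] → run D
t=12: vr[A=3072/1991 D=7699456/3985517 E=3538944/1045535 F=5811200/3985517 G=512/263] → run F
t=13: vr[A=3072/1991 D=7699456/3985517 E=3538944/1045535 F=9007104/3985517 G=512/263] → run A
t=14: vr[A=4096/1991 D=7699456/3985517 E=3538944/1045535 F=9007104/3985517 G=512/263] → run D
t=15: vr[A=4096/1991 D=10895360/3985517 E=3538944/1045535 F=9007104/3985517 G=512/263] → run G
t=16: vr[A=4096/1991 D=10895360/3985517 E=3538944/1045535 F=9007104/3985517 G=1024/263] → run A
t=17: vr[D=10895360/3985517 E=3538944/1045535 F=9007104/3985517 G=1024/263] → run F
t=18: vr[D=10895360/3985517 E=3538944/1045535 F=12203008/3985517 G=1024/263] → run D
t=19: vr[E=3538944/1045535 F=12203008/3985517 G=1024/263] → run F
t=20: vr[E=3538944/1045535 F=15398912/3985517 G=1024/263] → run E
t=21: vr[E=6734848/1045535 F=15398912/3985517 G=1024/263] → run F
t=22: vr[E=6734848/1045535 G=1024/263] → run G
t=23: vr[E=6734848/1045535 G=1536/263] → run G
t=24: vr[E=6734848/1045535 G=2048/263] → run E
t=25: vr[E=9930752/1045535 G=2048/263] → run G
t=26: vr[E=9930752/1045535 G=2560/263] → run E
t=27: vr[E=13126656/1045535 G=2560/263] → run G
t=28: vr[E=13126656/1045535 G=3072/263] → run G
t=29: vr[E=13126656/1045535 G=3584/263] → run E
t=30: vr[E=3264512/209107 G=3584/263] → run G
t=31: vr[E=3264512/209107] → run E
t=32: (idle)
t=33: (idle)
t=34: (idle)
t=35: (idle)
t=36: (idle)
t=37: (idle)
t=38: (idle)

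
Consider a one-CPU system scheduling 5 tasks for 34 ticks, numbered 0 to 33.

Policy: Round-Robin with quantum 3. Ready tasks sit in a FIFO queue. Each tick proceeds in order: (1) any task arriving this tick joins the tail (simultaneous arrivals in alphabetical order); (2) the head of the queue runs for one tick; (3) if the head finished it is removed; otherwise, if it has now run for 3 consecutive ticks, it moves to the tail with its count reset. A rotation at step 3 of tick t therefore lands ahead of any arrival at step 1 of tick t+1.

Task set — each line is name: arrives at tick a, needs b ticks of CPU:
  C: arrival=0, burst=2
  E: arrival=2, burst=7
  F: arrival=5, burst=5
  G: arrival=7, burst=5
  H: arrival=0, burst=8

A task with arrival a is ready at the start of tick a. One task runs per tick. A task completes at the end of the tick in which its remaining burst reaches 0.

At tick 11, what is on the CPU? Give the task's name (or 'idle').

t=0: queue=[C,H] q_used=0 → run C
t=1: queue=[C,H] q_used=1 → run C
t=2: queue=[H,E] q_used=0 → run H
t=3: queue=[H,E] q_used=1 → run H
t=4: queue=[H,E] q_used=2 → run H
t=5: queue=[E,H,F] q_used=0 → run E
t=6: queue=[E,H,F] q_used=1 → run E
t=7: queue=[E,H,F,G] q_used=2 → run E
t=8: queue=[H,F,G,E] q_used=0 → run H
t=9: queue=[H,F,G,E] q_used=1 → run H
t=10: queue=[H,F,G,E] q_used=2 → run H
t=11: queue=[F,G,E,H] q_used=0 → run F
t=12: queue=[F,G,E,H] q_used=1 → run F
t=13: queue=[F,G,E,H] q_used=2 → run F
t=14: queue=[G,E,H,F] q_used=0 → run G
t=15: queue=[G,E,H,F] q_used=1 → run G
t=16: queue=[G,E,H,F] q_used=2 → run G
t=17: queue=[E,H,F,G] q_used=0 → run E
t=18: queue=[E,H,F,G] q_used=1 → run E
t=19: queue=[E,H,F,G] q_used=2 → run E
t=20: queue=[H,F,G,E] q_used=0 → run H
t=21: queue=[H,F,G,E] q_used=1 → run H
t=22: queue=[F,G,E] q_used=0 → run F
t=23: queue=[F,G,E] q_used=1 → run F
t=24: queue=[G,E] q_used=0 → run G
t=25: queue=[G,E] q_used=1 → run G
t=26: queue=[E] q_used=0 → run E
t=27: (idle)
t=28: (idle)
t=29: (idle)
t=30: (idle)
t=31: (idle)
t=32: (idle)
t=33: (idle)

running at tick 11 = F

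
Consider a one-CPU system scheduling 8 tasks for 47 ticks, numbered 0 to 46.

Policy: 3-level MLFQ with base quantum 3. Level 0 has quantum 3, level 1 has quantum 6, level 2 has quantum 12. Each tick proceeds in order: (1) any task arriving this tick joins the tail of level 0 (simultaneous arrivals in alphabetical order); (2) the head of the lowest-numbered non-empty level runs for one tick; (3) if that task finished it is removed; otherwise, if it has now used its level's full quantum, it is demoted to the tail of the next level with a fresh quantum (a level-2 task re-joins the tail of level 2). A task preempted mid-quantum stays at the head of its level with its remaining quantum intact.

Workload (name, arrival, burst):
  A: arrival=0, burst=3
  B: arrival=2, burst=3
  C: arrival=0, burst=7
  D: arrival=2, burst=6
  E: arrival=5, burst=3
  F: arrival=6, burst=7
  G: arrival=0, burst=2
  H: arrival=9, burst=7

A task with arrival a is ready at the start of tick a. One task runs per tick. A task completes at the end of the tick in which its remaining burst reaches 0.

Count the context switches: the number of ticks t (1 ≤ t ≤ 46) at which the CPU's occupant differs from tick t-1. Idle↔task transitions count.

t=0: L0/L1/L2 = ACG/-/- → run A
t=1: L0/L1/L2 = ACG/-/- → run A
t=2: L0/L1/L2 = ACGBD/-/- → run A
t=3: L0/L1/L2 = CGBD/-/- → run C
t=4: L0/L1/L2 = CGBD/-/- → run C
t=5: L0/L1/L2 = CGBDE/-/- → run C
t=6: L0/L1/L2 = GBDEF/C/- → run G
t=7: L0/L1/L2 = GBDEF/C/- → run G
t=8: L0/L1/L2 = BDEF/C/- → run B
t=9: L0/L1/L2 = BDEFH/C/- → run B
t=10: L0/L1/L2 = BDEFH/C/- → run B
t=11: L0/L1/L2 = DEFH/C/- → run D
t=12: L0/L1/L2 = DEFH/C/- → run D
t=13: L0/L1/L2 = DEFH/C/- → run D
t=14: L0/L1/L2 = EFH/CD/- → run E
t=15: L0/L1/L2 = EFH/CD/- → run E
t=16: L0/L1/L2 = EFH/CD/- → run E
t=17: L0/L1/L2 = FH/CD/- → run F
t=18: L0/L1/L2 = FH/CD/- → run F
t=19: L0/L1/L2 = FH/CD/- → run F
t=20: L0/L1/L2 = H/CDF/- → run H
t=21: L0/L1/L2 = H/CDF/- → run H
t=22: L0/L1/L2 = H/CDF/- → run H
t=23: L0/L1/L2 = -/CDFH/- → run C
t=24: L0/L1/L2 = -/CDFH/- → run C
t=25: L0/L1/L2 = -/CDFH/- → run C
t=26: L0/L1/L2 = -/CDFH/- → run C
t=27: L0/L1/L2 = -/DFH/- → run D
t=28: L0/L1/L2 = -/DFH/- → run D
t=29: L0/L1/L2 = -/DFH/- → run D
t=30: L0/L1/L2 = -/FH/- → run F
t=31: L0/L1/L2 = -/FH/- → run F
t=32: L0/L1/L2 = -/FH/- → run F
t=33: L0/L1/L2 = -/FH/- → run F
t=34: L0/L1/L2 = -/H/- → run H
t=35: L0/L1/L2 = -/H/- → run H
t=36: L0/L1/L2 = -/H/- → run H
t=37: L0/L1/L2 = -/H/- → run H
t=38: (idle)
t=39: (idle)
t=40: (idle)
t=41: (idle)
t=42: (idle)
t=43: (idle)
t=44: (idle)
t=45: (idle)
t=46: (idle)

context switches = 12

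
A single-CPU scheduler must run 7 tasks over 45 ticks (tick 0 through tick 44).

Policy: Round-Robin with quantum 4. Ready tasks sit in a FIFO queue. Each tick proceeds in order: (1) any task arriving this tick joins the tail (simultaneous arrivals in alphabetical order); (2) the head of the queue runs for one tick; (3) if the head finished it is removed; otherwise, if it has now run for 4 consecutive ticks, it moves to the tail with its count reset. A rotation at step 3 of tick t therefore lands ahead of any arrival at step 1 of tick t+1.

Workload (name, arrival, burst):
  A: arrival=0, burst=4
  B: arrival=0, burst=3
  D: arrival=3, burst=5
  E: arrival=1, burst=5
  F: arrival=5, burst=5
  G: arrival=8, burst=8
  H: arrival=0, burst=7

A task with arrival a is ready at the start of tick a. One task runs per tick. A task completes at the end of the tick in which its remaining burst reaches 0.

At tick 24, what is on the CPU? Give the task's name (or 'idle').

t=0: queue=[A,B,H] q_used=0 → run A
t=1: queue=[A,B,H,E] q_used=1 → run A
t=2: queue=[A,B,H,E] q_used=2 → run A
t=3: queue=[A,B,H,E,D] q_used=3 → run A
t=4: queue=[B,H,E,D] q_used=0 → run B
t=5: queue=[B,H,E,D,F] q_used=1 → run B
t=6: queue=[B,H,E,D,F] q_used=2 → run B
t=7: queue=[H,E,D,F] q_used=0 → run H
t=8: queue=[H,E,D,F,G] q_used=1 → run H
t=9: queue=[H,E,D,F,G] q_used=2 → run H
t=10: queue=[H,E,D,F,G] q_used=3 → run H
t=11: queue=[E,D,F,G,H] q_used=0 → run E
t=12: queue=[E,D,F,G,H] q_used=1 → run E
t=13: queue=[E,D,F,G,H] q_used=2 → run E
t=14: queue=[E,D,F,G,H] q_used=3 → run E
t=15: queue=[D,F,G,H,E] q_used=0 → run D
t=16: queue=[D,F,G,H,E] q_used=1 → run D
t=17: queue=[D,F,G,H,E] q_used=2 → run D
t=18: queue=[D,F,G,H,E] q_used=3 → run D
t=19: queue=[F,G,H,E,D] q_used=0 → run F
t=20: queue=[F,G,H,E,D] q_used=1 → run F
t=21: queue=[F,G,H,E,D] q_used=2 → run F
t=22: queue=[F,G,H,E,D] q_used=3 → run F
t=23: queue=[G,H,E,D,F] q_used=0 → run G
t=24: queue=[G,H,E,D,F] q_used=1 → run G
t=25: queue=[G,H,E,D,F] q_used=2 → run G
t=26: queue=[G,H,E,D,F] q_used=3 → run G
t=27: queue=[H,E,D,F,G] q_used=0 → run H
t=28: queue=[H,E,D,F,G] q_used=1 → run H
t=29: queue=[H,E,D,F,G] q_used=2 → run H
t=30: queue=[E,D,F,G] q_used=0 → run E
t=31: queue=[D,F,G] q_used=0 → run D
t=32: queue=[F,G] q_used=0 → run F
t=33: queue=[G] q_used=0 → run G
t=34: queue=[G] q_used=1 → run G
t=35: queue=[G] q_used=2 → run G
t=36: queue=[G] q_used=3 → run G
t=37: (idle)
t=38: (idle)
t=39: (idle)
t=40: (idle)
t=41: (idle)
t=42: (idle)
t=43: (idle)
t=44: (idle)

running at tick 24 = G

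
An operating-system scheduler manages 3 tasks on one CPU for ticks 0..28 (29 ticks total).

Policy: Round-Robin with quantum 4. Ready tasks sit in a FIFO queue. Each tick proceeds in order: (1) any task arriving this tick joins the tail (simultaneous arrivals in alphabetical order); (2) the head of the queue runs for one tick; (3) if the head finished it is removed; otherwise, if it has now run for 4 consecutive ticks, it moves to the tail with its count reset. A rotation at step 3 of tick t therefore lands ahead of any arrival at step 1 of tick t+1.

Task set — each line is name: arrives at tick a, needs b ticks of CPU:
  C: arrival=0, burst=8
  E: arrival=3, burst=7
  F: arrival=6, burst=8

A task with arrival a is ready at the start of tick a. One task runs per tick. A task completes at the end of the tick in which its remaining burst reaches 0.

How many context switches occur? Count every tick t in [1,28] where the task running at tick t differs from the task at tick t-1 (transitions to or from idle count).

t=0: queue=[C] q_used=0 → run C
t=1: queue=[C] q_used=1 → run C
t=2: queue=[C] q_used=2 → run C
t=3: queue=[C,E] q_used=3 → run C
t=4: queue=[E,C] q_used=0 → run E
t=5: queue=[E,C] q_used=1 → run E
t=6: queue=[E,C,F] q_used=2 → run E
t=7: queue=[E,C,F] q_used=3 → run E
t=8: queue=[C,F,E] q_used=0 → run C
t=9: queue=[C,F,E] q_used=1 → run C
t=10: queue=[C,F,E] q_used=2 → run C
t=11: queue=[C,F,E] q_used=3 → run C
t=12: queue=[F,E] q_used=0 → run F
t=13: queue=[F,E] q_used=1 → run F
t=14: queue=[F,E] q_used=2 → run F
t=15: queue=[F,E] q_used=3 → run F
t=16: queue=[E,F] q_used=0 → run E
t=17: queue=[E,F] q_used=1 → run E
t=18: queue=[E,F] q_used=2 → run E
t=19: queue=[F] q_used=0 → run F
t=20: queue=[F] q_used=1 → run F
t=21: queue=[F] q_used=2 → run F
t=22: queue=[F] q_used=3 → run F
t=23: (idle)
t=24: (idle)
t=25: (idle)
t=26: (idle)
t=27: (idle)
t=28: (idle)

context switches = 6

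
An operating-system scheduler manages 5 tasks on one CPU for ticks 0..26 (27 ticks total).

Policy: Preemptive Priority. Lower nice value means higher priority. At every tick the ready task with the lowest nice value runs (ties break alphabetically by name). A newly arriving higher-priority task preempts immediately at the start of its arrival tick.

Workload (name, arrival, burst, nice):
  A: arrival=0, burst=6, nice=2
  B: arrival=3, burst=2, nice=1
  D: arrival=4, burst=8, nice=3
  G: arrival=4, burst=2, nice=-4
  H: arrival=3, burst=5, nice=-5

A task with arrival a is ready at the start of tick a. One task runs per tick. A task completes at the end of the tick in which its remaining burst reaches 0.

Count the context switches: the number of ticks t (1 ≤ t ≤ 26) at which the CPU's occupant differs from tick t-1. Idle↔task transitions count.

t=0: ready={A} → run A
t=1: ready={A} → run A
t=2: ready={A} → run A
t=3: ready={A,B,H} → run H
t=4: ready={A,B,D,G,H} → run H
t=5: ready={A,B,D,G,H} → run H
t=6: ready={A,B,D,G,H} → run H
t=7: ready={A,B,D,G,H} → run H
t=8: ready={A,B,D,G} → run G
t=9: ready={A,B,D,G} → run G
t=10: ready={A,B,D} → run B
t=11: ready={A,B,D} → run B
t=12: ready={A,D} → run A
t=13: ready={A,D} → run A
t=14: ready={A,D} → run A
t=15: ready={D} → run D
t=16: ready={D} → run D
t=17: ready={D} → run D
t=18: ready={D} → run D
t=19: ready={D} → run D
t=20: ready={D} → run D
t=21: ready={D} → run D
t=22: ready={D} → run D
t=23: (idle)
t=24: (idle)
t=25: (idle)
t=26: (idle)

context switches = 6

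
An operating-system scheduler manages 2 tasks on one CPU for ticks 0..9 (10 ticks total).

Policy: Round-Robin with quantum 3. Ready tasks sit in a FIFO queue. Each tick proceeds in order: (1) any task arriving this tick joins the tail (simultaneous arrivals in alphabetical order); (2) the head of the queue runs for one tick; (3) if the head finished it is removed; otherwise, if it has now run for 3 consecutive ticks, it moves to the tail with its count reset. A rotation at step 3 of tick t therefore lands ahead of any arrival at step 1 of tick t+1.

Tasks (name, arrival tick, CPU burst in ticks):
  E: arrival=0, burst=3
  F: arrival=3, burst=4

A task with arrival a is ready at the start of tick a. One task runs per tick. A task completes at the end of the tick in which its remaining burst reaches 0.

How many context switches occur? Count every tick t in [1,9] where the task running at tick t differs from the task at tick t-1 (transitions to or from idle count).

t=0: queue=[E] q_used=0 → run E
t=1: queue=[E] q_used=1 → run E
t=2: queue=[E] q_used=2 → run E
t=3: queue=[F] q_used=0 → run F
t=4: queue=[F] q_used=1 → run F
t=5: queue=[F] q_used=2 → run F
t=6: queue=[F] q_used=0 → run F
t=7: (idle)
t=8: (idle)
t=9: (idle)

context switches = 2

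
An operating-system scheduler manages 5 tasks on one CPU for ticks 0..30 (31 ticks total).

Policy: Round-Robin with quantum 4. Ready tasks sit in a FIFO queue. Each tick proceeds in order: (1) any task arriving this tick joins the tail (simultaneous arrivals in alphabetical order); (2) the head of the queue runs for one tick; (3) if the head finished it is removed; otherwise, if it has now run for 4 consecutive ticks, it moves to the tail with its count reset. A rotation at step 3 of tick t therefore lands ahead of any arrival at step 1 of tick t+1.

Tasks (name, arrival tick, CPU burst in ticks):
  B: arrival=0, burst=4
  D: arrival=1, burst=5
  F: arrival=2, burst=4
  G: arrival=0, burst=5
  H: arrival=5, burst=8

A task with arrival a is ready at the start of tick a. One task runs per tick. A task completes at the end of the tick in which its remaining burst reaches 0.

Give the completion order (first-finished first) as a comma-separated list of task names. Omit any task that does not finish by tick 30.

completion order = B, F, G, D, H

t=0: queue=[B,G] q_used=0 → run B
t=1: queue=[B,G,D] q_used=1 → run B
t=2: queue=[B,G,D,F] q_used=2 → run B
t=3: queue=[B,G,D,F] q_used=3 → run B
t=4: queue=[G,D,F] q_used=0 → run G
t=5: queue=[G,D,F,H] q_used=1 → run G
t=6: queue=[G,D,F,H] q_used=2 → run G
t=7: queue=[G,D,F,H] q_used=3 → run G
t=8: queue=[D,F,H,G] q_used=0 → run D
t=9: queue=[D,F,H,G] q_used=1 → run D
t=10: queue=[D,F,H,G] q_used=2 → run D
t=11: queue=[D,F,H,G] q_used=3 → run D
t=12: queue=[F,H,G,D] q_used=0 → run F
t=13: queue=[F,H,G,D] q_used=1 → run F
t=14: queue=[F,H,G,D] q_used=2 → run F
t=15: queue=[F,H,G,D] q_used=3 → run F
t=16: queue=[H,G,D] q_used=0 → run H
t=17: queue=[H,G,D] q_used=1 → run H
t=18: queue=[H,G,D] q_used=2 → run H
t=19: queue=[H,G,D] q_used=3 → run H
t=20: queue=[G,D,H] q_used=0 → run G
t=21: queue=[D,H] q_used=0 → run D
t=22: queue=[H] q_used=0 → run H
t=23: queue=[H] q_used=1 → run H
t=24: queue=[H] q_used=2 → run H
t=25: queue=[H] q_used=3 → run H
t=26: (idle)
t=27: (idle)
t=28: (idle)
t=29: (idle)
t=30: (idle)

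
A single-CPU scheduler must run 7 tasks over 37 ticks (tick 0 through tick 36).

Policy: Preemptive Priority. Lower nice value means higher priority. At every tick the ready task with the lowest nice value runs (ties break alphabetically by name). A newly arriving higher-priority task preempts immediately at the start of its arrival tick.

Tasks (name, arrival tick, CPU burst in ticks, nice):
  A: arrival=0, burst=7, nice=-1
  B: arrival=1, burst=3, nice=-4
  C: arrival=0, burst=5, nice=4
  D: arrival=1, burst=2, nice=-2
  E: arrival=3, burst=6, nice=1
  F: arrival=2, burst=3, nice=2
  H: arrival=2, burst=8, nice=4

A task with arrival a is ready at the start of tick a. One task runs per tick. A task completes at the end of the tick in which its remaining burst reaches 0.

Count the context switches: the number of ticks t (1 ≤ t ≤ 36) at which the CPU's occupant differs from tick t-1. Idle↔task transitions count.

t=0: ready={A,C} → run A
t=1: ready={A,B,C,D} → run B
t=2: ready={A,B,C,D,F,H} → run B
t=3: ready={A,B,C,D,E,F,H} → run B
t=4: ready={A,C,D,E,F,H} → run D
t=5: ready={A,C,D,E,F,H} → run D
t=6: ready={A,C,E,F,H} → run A
t=7: ready={A,C,E,F,H} → run A
t=8: ready={A,C,E,F,H} → run A
t=9: ready={A,C,E,F,H} → run A
t=10: ready={A,C,E,F,H} → run A
t=11: ready={A,C,E,F,H} → run A
t=12: ready={C,E,F,H} → run E
t=13: ready={C,E,F,H} → run E
t=14: ready={C,E,F,H} → run E
t=15: ready={C,E,F,H} → run E
t=16: ready={C,E,F,H} → run E
t=17: ready={C,E,F,H} → run E
t=18: ready={C,F,H} → run F
t=19: ready={C,F,H} → run F
t=20: ready={C,F,H} → run F
t=21: ready={C,H} → run C
t=22: ready={C,H} → run C
t=23: ready={C,H} → run C
t=24: ready={C,H} → run C
t=25: ready={C,H} → run C
t=26: ready={H} → run H
t=27: ready={H} → run H
t=28: ready={H} → run H
t=29: ready={H} → run H
t=30: ready={H} → run H
t=31: ready={H} → run H
t=32: ready={H} → run H
t=33: ready={H} → run H
t=34: (idle)
t=35: (idle)
t=36: (idle)

context switches = 8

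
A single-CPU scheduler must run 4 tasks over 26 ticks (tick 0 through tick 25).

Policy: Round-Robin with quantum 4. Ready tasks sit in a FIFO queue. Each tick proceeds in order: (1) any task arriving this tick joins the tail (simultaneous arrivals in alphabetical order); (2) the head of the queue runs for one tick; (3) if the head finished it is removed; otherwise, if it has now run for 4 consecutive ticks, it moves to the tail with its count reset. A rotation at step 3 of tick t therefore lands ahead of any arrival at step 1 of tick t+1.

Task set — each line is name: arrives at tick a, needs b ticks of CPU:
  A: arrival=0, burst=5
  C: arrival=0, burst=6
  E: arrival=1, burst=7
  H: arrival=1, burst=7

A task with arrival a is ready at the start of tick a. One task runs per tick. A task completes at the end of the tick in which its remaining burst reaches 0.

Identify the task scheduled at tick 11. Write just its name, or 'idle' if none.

t=0: queue=[A,C] q_used=0 → run A
t=1: queue=[A,C,E,H] q_used=1 → run A
t=2: queue=[A,C,E,H] q_used=2 → run A
t=3: queue=[A,C,E,H] q_used=3 → run A
t=4: queue=[C,E,H,A] q_used=0 → run C
t=5: queue=[C,E,H,A] q_used=1 → run C
t=6: queue=[C,E,H,A] q_used=2 → run C
t=7: queue=[C,E,H,A] q_used=3 → run C
t=8: queue=[E,H,A,C] q_used=0 → run E
t=9: queue=[E,H,A,C] q_used=1 → run E
t=10: queue=[E,H,A,C] q_used=2 → run E
t=11: queue=[E,H,A,C] q_used=3 → run E
t=12: queue=[H,A,C,E] q_used=0 → run H
t=13: queue=[H,A,C,E] q_used=1 → run H
t=14: queue=[H,A,C,E] q_used=2 → run H
t=15: queue=[H,A,C,E] q_used=3 → run H
t=16: queue=[A,C,E,H] q_used=0 → run A
t=17: queue=[C,E,H] q_used=0 → run C
t=18: queue=[C,E,H] q_used=1 → run C
t=19: queue=[E,H] q_used=0 → run E
t=20: queue=[E,H] q_used=1 → run E
t=21: queue=[E,H] q_used=2 → run E
t=22: queue=[H] q_used=0 → run H
t=23: queue=[H] q_used=1 → run H
t=24: queue=[H] q_used=2 → run H
t=25: (idle)

running at tick 11 = E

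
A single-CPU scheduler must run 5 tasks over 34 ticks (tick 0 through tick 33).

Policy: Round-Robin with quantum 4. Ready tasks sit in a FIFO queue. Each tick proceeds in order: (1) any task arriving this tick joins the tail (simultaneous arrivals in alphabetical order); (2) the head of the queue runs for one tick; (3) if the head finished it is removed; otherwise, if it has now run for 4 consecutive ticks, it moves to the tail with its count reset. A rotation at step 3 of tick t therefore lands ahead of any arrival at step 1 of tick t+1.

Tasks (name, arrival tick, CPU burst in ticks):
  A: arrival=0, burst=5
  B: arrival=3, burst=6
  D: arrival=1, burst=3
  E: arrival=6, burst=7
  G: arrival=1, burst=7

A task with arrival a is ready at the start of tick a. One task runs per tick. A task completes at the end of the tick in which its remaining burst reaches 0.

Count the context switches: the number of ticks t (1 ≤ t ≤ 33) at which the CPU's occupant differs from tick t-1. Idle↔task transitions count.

context switches = 9

t=0: queue=[A] q_used=0 → run A
t=1: queue=[A,D,G] q_used=1 → run A
t=2: queue=[A,D,G] q_used=2 → run A
t=3: queue=[A,D,G,B] q_used=3 → run A
t=4: queue=[D,G,B,A] q_used=0 → run D
t=5: queue=[D,G,B,A] q_used=1 → run D
t=6: queue=[D,G,B,A,E] q_used=2 → run D
t=7: queue=[G,B,A,E] q_used=0 → run G
t=8: queue=[G,B,A,E] q_used=1 → run G
t=9: queue=[G,B,A,E] q_used=2 → run G
t=10: queue=[G,B,A,E] q_used=3 → run G
t=11: queue=[B,A,E,G] q_used=0 → run B
t=12: queue=[B,A,E,G] q_used=1 → run B
t=13: queue=[B,A,E,G] q_used=2 → run B
t=14: queue=[B,A,E,G] q_used=3 → run B
t=15: queue=[A,E,G,B] q_used=0 → run A
t=16: queue=[E,G,B] q_used=0 → run E
t=17: queue=[E,G,B] q_used=1 → run E
t=18: queue=[E,G,B] q_used=2 → run E
t=19: queue=[E,G,B] q_used=3 → run E
t=20: queue=[G,B,E] q_used=0 → run G
t=21: queue=[G,B,E] q_used=1 → run G
t=22: queue=[G,B,E] q_used=2 → run G
t=23: queue=[B,E] q_used=0 → run B
t=24: queue=[B,E] q_used=1 → run B
t=25: queue=[E] q_used=0 → run E
t=26: queue=[E] q_used=1 → run E
t=27: queue=[E] q_used=2 → run E
t=28: (idle)
t=29: (idle)
t=30: (idle)
t=31: (idle)
t=32: (idle)
t=33: (idle)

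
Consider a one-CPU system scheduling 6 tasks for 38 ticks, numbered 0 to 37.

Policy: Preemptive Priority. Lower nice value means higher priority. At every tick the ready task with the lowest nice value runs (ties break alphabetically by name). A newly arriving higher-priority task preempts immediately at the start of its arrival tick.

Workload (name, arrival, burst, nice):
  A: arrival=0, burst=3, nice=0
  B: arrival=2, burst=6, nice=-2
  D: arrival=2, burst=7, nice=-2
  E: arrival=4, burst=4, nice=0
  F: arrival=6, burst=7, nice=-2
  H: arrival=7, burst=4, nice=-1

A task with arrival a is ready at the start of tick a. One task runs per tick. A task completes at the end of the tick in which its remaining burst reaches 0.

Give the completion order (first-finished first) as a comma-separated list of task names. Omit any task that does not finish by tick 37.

t=0: ready={A} → run A
t=1: ready={A} → run A
t=2: ready={A,B,D} → run B
t=3: ready={A,B,D} → run B
t=4: ready={A,B,D,E} → run B
t=5: ready={A,B,D,E} → run B
t=6: ready={A,B,D,E,F} → run B
t=7: ready={A,B,D,E,F,H} → run B
t=8: ready={A,D,E,F,H} → run D
t=9: ready={A,D,E,F,H} → run D
t=10: ready={A,D,E,F,H} → run D
t=11: ready={A,D,E,F,H} → run D
t=12: ready={A,D,E,F,H} → run D
t=13: ready={A,D,E,F,H} → run D
t=14: ready={A,D,E,F,H} → run D
t=15: ready={A,E,F,H} → run F
t=16: ready={A,E,F,H} → run F
t=17: ready={A,E,F,H} → run F
t=18: ready={A,E,F,H} → run F
t=19: ready={A,E,F,H} → run F
t=20: ready={A,E,F,H} → run F
t=21: ready={A,E,F,H} → run F
t=22: ready={A,E,H} → run H
t=23: ready={A,E,H} → run H
t=24: ready={A,E,H} → run H
t=25: ready={A,E,H} → run H
t=26: ready={A,E} → run A
t=27: ready={E} → run E
t=28: ready={E} → run E
t=29: ready={E} → run E
t=30: ready={E} → run E
t=31: (idle)
t=32: (idle)
t=33: (idle)
t=34: (idle)
t=35: (idle)
t=36: (idle)
t=37: (idle)

completion order = B, D, F, H, A, E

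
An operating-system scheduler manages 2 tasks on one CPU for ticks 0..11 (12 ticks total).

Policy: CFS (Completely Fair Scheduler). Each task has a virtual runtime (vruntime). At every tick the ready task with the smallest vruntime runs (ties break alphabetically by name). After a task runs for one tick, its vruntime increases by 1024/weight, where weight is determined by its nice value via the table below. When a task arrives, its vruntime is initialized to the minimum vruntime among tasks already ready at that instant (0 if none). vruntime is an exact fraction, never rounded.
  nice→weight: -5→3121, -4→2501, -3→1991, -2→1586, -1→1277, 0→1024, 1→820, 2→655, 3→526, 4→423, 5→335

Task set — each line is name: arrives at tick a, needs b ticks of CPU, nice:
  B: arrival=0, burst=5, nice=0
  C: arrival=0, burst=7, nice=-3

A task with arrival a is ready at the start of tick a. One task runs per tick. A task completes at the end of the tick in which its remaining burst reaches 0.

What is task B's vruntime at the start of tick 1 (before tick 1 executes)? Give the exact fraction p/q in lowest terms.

t=0: vr[B=0 C=0] → run B
t=1: vr[B=1 C=0] → run C
t=2: vr[B=1 C=1024/1991] → run C
t=3: vr[B=1 C=2048/1991] → run B
t=4: vr[B=2 C=2048/1991] → run C
t=5: vr[B=2 C=3072/1991] → run C
t=6: vr[B=2 C=4096/1991] → run B
t=7: vr[B=3 C=4096/1991] → run C
t=8: vr[B=3 C=5120/1991] → run C
t=9: vr[B=3 C=6144/1991] → run B
t=10: vr[B=4 C=6144/1991] → run C
t=11: vr[B=4] → run B

vruntime(B, start of tick 1) = 1/1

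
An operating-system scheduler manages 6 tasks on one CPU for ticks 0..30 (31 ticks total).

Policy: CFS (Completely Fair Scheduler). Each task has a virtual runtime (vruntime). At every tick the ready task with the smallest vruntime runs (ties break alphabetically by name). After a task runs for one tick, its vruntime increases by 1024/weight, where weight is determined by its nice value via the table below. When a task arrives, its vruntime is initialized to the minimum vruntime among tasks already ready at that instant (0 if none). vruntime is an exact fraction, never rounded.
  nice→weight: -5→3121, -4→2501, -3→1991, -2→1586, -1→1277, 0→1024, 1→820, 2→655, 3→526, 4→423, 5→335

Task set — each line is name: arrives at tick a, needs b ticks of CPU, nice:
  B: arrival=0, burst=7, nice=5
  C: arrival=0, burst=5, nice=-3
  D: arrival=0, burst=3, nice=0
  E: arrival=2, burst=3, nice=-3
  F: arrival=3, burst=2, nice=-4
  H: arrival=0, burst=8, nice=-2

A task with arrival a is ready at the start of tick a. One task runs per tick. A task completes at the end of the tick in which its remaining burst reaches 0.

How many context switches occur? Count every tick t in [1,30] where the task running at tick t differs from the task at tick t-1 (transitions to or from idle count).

context switches = 22

t=0: vr[B=0 C=0 D=0 H=0] → run B
t=1: vr[B=1024/335 C=0 D=0 H=0] → run C
t=2: vr[B=1024/335 C=1024/1991 D=0 E=0 H=0] → run D
t=3: vr[B=1024/335 C=1024/1991 D=1 E=0 F=0 H=0] → run E
t=4: vr[B=1024/335 C=1024/1991 D=1 E=1024/1991 F=0 H=0] → run F
t=5: vr[B=1024/335 C=1024/1991 D=1 E=1024/1991 F=1024/2501 H=0] → run H
t=6: vr[B=1024/335 C=1024/1991 D=1 E=1024/1991 F=1024/2501 H=512/793] → run F
t=7: vr[B=1024/335 C=1024/1991 D=1 E=1024/1991 H=512/793] → run C
t=8: vr[B=1024/335 C=2048/1991 D=1 E=1024/1991 H=512/793] → run E
t=9: vr[B=1024/335 C=2048/1991 D=1 E=2048/1991 H=512/793] → run H
t=10: vr[B=1024/335 C=2048/1991 D=1 E=2048/1991 H=1024/793] → run D
t=11: vr[B=1024/335 C=2048/1991 D=2 E=2048/1991 H=1024/793] → run C
t=12: vr[B=1024/335 C=3072/1991 D=2 E=2048/1991 H=1024/793] → run E
t=13: vr[B=1024/335 C=3072/1991 D=2 H=1024/793] → run H
t=14: vr[B=1024/335 C=3072/1991 D=2 H=1536/793] → run C
t=15: vr[B=1024/335 C=4096/1991 D=2 H=1536/793] → run H
t=16: vr[B=1024/335 C=4096/1991 D=2 H=2048/793] → run D
t=17: vr[B=1024/335 C=4096/1991 H=2048/793] → run C
t=18: vr[B=1024/335 H=2048/793] → run H
t=19: vr[B=1024/335 H=2560/793] → run B
t=20: vr[B=2048/335 H=2560/793] → run H
t=21: vr[B=2048/335 H=3072/793] → run H
t=22: vr[B=2048/335 H=3584/793] → run H
t=23: vr[B=2048/335] → run B
t=24: vr[B=3072/335] → run B
t=25: vr[B=4096/335] → run B
t=26: vr[B=1024/67] → run B
t=27: vr[B=6144/335] → run B
t=28: (idle)
t=29: (idle)
t=30: (idle)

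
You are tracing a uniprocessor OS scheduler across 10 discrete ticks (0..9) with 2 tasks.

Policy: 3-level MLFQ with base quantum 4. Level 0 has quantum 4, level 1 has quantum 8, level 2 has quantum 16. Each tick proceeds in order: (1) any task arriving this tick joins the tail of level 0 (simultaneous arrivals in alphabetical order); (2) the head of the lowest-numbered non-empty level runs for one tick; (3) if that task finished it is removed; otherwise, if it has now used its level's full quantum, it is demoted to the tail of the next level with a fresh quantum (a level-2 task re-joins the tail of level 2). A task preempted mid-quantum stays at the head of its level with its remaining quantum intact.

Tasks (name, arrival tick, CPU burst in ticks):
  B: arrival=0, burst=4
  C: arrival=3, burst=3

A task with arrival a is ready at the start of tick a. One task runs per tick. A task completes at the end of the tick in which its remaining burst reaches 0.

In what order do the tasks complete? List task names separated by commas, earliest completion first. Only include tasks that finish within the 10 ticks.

completion order = B, C

t=0: L0/L1/L2 = B/-/- → run B
t=1: L0/L1/L2 = B/-/- → run B
t=2: L0/L1/L2 = B/-/- → run B
t=3: L0/L1/L2 = BC/-/- → run B
t=4: L0/L1/L2 = C/-/- → run C
t=5: L0/L1/L2 = C/-/- → run C
t=6: L0/L1/L2 = C/-/- → run C
t=7: (idle)
t=8: (idle)
t=9: (idle)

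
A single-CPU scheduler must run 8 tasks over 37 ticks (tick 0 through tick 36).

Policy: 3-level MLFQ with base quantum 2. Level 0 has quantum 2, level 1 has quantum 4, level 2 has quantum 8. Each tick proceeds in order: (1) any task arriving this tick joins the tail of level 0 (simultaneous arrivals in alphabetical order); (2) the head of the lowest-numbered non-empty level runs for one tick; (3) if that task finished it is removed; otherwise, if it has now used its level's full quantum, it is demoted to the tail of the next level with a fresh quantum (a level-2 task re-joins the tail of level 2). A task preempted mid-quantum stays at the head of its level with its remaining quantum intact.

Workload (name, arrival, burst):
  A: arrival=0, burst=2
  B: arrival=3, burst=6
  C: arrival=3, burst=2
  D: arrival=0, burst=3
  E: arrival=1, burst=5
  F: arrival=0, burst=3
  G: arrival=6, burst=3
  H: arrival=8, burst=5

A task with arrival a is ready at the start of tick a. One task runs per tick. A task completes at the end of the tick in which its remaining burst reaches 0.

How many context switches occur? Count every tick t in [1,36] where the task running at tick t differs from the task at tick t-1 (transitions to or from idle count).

t=0: L0/L1/L2 = ADF/-/- → run A
t=1: L0/L1/L2 = ADFE/-/- → run A
t=2: L0/L1/L2 = DFE/-/- → run D
t=3: L0/L1/L2 = DFEBC/-/- → run D
t=4: L0/L1/L2 = FEBC/D/- → run F
t=5: L0/L1/L2 = FEBC/D/- → run F
t=6: L0/L1/L2 = EBCG/DF/- → run E
t=7: L0/L1/L2 = EBCG/DF/- → run E
t=8: L0/L1/L2 = BCGH/DFE/- → run B
t=9: L0/L1/L2 = BCGH/DFE/- → run B
t=10: L0/L1/L2 = CGH/DFEB/- → run C
t=11: L0/L1/L2 = CGH/DFEB/- → run C
t=12: L0/L1/L2 = GH/DFEB/- → run G
t=13: L0/L1/L2 = GH/DFEB/- → run G
t=14: L0/L1/L2 = H/DFEBG/- → run H
t=15: L0/L1/L2 = H/DFEBG/- → run H
t=16: L0/L1/L2 = -/DFEBGH/- → run D
t=17: L0/L1/L2 = -/FEBGH/- → run F
t=18: L0/L1/L2 = -/EBGH/- → run E
t=19: L0/L1/L2 = -/EBGH/- → run E
t=20: L0/L1/L2 = -/EBGH/- → run E
t=21: L0/L1/L2 = -/BGH/- → run B
t=22: L0/L1/L2 = -/BGH/- → run B
t=23: L0/L1/L2 = -/BGH/- → run B
t=24: L0/L1/L2 = -/BGH/- → run B
t=25: L0/L1/L2 = -/GH/- → run G
t=26: L0/L1/L2 = -/H/- → run H
t=27: L0/L1/L2 = -/H/- → run H
t=28: L0/L1/L2 = -/H/- → run H
t=29: (idle)
t=30: (idle)
t=31: (idle)
t=32: (idle)
t=33: (idle)
t=34: (idle)
t=35: (idle)
t=36: (idle)

context switches = 14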